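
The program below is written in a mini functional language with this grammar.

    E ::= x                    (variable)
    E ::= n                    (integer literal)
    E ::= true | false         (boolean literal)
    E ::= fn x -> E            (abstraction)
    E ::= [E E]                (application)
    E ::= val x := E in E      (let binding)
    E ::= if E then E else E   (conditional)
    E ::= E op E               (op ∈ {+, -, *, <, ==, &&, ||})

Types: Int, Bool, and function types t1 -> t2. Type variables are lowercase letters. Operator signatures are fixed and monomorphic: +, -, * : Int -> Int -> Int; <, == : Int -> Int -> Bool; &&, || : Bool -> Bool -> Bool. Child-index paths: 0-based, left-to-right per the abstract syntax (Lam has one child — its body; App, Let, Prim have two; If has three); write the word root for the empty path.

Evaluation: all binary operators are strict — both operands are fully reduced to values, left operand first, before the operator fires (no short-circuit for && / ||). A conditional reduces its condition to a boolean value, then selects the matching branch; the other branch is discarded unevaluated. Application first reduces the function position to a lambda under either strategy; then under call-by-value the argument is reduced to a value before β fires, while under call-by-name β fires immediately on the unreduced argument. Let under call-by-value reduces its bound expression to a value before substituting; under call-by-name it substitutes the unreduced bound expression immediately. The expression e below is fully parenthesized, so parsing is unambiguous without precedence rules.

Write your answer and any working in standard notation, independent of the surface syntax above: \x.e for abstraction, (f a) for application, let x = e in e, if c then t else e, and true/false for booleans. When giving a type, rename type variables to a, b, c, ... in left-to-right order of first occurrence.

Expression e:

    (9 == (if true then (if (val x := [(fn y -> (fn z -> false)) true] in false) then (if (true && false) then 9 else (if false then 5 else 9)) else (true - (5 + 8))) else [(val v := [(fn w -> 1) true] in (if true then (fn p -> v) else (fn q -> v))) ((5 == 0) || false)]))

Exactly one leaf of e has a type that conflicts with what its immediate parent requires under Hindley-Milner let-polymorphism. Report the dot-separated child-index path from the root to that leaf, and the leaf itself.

Answer: 1.1.2.0 : true

Working:
  unify Int ~ Int
  unify Bool ~ Bool
\z._ : b -> Bool
\y._ : a -> b -> Bool
  unify a -> b -> Bool ~ Bool -> c
  unify a ~ Bool
  unify b -> Bool ~ c
_ _ : b -> Bool
let x : forall. b -> Bool
  unify Bool ~ Bool
  unify Bool ~ Bool
  unify Bool ~ Bool
  unify Bool ~ Bool
  unify Bool ~ Bool
  unify Int ~ Int
  unify Int ~ Int
  unify Bool ~ Int
  FAIL: mismatch Bool ~ Int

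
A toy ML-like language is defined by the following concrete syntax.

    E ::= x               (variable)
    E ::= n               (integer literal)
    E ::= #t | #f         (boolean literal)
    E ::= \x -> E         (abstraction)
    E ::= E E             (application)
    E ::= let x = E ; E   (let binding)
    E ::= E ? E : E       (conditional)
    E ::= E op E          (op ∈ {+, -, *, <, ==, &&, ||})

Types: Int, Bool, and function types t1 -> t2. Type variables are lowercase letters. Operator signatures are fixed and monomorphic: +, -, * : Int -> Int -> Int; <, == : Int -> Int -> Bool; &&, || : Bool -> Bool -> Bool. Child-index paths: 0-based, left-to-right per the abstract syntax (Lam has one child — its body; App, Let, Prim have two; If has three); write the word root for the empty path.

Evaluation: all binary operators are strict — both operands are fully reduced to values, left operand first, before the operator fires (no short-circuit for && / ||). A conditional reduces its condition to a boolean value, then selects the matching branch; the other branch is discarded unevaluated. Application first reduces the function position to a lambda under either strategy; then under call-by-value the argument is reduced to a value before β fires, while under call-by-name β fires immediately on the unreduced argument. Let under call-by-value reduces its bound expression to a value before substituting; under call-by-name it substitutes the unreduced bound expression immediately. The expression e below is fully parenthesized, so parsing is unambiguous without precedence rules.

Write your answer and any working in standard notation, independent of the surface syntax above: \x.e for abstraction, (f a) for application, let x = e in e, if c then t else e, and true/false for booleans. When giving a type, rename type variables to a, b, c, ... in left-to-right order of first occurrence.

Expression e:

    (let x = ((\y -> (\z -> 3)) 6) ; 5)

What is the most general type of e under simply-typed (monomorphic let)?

Answer: Int

Working:
\z._ : b -> Int
\y._ : a -> b -> Int
  unify a -> b -> Int ~ Int -> c
  unify a ~ Int
  unify b -> Int ~ c
_ _ : b -> Int
let x : b -> Int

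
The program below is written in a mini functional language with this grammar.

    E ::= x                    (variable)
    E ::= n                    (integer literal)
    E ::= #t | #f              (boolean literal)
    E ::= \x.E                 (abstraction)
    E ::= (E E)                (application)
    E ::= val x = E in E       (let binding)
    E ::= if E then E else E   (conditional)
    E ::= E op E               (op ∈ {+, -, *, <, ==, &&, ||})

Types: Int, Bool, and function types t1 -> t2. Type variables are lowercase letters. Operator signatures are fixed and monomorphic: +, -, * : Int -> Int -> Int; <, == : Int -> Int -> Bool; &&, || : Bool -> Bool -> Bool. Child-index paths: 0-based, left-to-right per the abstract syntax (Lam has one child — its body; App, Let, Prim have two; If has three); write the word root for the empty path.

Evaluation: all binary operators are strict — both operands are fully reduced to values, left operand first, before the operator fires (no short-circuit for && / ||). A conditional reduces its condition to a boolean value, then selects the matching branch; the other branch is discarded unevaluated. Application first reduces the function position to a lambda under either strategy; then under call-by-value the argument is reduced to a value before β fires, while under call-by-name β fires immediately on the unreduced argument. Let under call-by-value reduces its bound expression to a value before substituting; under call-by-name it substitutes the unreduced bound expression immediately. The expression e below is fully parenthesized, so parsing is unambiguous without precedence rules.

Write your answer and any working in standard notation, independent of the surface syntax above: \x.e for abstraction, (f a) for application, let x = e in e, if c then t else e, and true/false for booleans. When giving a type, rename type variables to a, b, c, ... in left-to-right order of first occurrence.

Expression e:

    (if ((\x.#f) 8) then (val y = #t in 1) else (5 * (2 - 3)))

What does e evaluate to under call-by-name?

Answer: -5

Working:
step 0: (if ((\x.false) 8) then (let y = true in 1) else (5 * (2 - 3)))
step 1: [beta@0] (if false then (let y = true in 1) else (5 * (2 - 3)))
step 2: [if@root] (5 * (2 - 3))
step 3: [delta@1] (5 * -1)
step 4: [delta@root] -5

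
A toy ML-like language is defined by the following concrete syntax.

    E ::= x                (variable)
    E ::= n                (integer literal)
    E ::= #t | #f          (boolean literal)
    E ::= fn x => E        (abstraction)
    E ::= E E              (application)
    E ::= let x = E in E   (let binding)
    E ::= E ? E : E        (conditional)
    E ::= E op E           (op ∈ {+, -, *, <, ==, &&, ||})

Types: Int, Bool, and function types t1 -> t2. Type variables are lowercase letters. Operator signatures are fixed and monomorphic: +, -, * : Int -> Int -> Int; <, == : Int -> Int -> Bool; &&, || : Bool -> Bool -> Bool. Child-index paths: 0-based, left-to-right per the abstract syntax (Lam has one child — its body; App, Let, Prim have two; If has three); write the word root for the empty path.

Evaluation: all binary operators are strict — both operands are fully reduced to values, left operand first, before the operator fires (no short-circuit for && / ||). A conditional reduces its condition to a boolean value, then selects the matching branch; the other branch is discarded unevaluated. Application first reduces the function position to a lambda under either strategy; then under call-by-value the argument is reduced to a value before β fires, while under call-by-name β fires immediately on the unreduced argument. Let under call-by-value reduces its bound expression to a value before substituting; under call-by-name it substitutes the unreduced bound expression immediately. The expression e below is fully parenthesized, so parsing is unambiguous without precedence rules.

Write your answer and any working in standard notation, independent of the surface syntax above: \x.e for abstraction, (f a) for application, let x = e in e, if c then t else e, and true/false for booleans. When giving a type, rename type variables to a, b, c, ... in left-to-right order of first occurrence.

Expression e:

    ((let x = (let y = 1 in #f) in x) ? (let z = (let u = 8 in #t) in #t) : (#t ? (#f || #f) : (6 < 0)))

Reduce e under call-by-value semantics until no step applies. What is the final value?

Answer: false

Derivation:
step 0: (if (let x = (let y = 1 in false) in x) then (let z = (let u = 8 in true) in true) else (if true then (false || false) else (6 < 0)))
step 1: [let@0.0] (if (let x = false in x) then (let z = (let u = 8 in true) in true) else (if true then (false || false) else (6 < 0)))
step 2: [let@0] (if false then (let z = (let u = 8 in true) in true) else (if true then (false || false) else (6 < 0)))
step 3: [if@root] (if true then (false || false) else (6 < 0))
step 4: [if@root] (false || false)
step 5: [delta@root] false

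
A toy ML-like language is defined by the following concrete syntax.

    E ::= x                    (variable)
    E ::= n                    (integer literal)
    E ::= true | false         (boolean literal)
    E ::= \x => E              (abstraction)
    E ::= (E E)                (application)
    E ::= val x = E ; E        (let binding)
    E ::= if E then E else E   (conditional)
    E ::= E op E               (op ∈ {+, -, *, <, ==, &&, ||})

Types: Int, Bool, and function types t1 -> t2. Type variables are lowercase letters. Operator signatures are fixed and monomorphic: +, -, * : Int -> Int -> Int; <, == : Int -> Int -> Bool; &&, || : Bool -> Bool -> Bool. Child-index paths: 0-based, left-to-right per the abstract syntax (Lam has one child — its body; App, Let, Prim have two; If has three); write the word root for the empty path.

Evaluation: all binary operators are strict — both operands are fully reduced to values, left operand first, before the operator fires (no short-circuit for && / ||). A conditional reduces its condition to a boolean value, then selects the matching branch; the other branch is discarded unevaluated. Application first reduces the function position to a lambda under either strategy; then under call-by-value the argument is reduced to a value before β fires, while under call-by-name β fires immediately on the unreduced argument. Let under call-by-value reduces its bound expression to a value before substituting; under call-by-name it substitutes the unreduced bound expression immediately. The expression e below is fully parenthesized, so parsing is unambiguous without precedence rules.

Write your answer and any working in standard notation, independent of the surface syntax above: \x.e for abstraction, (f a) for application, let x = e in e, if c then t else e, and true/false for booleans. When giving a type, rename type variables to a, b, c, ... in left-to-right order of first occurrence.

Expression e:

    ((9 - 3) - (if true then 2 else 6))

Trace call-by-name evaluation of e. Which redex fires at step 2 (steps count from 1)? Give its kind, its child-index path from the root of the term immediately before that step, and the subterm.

Trace:
step 0: ((9 - 3) - (if true then 2 else 6))
step 1: [delta@0] (6 - (if true then 2 else 6))
step 2: [if@1] (6 - 2)

Answer: if at 1 : (if true then 2 else 6)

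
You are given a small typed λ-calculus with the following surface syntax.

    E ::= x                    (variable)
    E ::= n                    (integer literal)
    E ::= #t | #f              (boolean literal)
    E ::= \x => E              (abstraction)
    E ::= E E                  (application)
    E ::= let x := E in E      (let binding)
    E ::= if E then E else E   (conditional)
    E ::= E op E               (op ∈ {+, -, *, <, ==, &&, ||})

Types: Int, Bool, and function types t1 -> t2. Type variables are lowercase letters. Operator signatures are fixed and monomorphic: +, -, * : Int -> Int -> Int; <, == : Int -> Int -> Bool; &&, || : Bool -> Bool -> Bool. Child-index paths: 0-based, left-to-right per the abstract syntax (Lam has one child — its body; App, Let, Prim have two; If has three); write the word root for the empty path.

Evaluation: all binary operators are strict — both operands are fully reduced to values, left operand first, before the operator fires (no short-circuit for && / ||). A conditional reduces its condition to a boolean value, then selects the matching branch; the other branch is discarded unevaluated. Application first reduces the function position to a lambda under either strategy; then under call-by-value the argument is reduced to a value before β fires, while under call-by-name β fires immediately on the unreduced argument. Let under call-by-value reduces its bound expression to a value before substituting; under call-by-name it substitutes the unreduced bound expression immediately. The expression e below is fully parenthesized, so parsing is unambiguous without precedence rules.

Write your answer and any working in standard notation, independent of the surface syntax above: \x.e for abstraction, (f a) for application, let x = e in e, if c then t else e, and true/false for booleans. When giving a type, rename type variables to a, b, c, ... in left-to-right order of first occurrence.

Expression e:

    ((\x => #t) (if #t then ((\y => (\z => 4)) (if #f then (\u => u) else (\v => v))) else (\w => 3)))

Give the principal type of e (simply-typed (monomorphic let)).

Answer: Bool

Derivation:
\x._ : a -> Bool
  unify Bool ~ Bool
\z._ : c -> Int
\y._ : b -> c -> Int
  unify Bool ~ Bool
u : d
\u._ : d -> d
v : e
\v._ : e -> e
  unify d -> d ~ e -> e
  unify d ~ e
  unify e ~ e
  unify b -> c -> Int ~ (e -> e) -> f
  unify b ~ e -> e
  unify c -> Int ~ f
_ _ : c -> Int
\w._ : g -> Int
  unify c -> Int ~ g -> Int
  unify c ~ g
  unify Int ~ Int
  unify a -> Bool ~ (g -> Int) -> h
  unify a ~ g -> Int
  unify Bool ~ h
_ _ : Bool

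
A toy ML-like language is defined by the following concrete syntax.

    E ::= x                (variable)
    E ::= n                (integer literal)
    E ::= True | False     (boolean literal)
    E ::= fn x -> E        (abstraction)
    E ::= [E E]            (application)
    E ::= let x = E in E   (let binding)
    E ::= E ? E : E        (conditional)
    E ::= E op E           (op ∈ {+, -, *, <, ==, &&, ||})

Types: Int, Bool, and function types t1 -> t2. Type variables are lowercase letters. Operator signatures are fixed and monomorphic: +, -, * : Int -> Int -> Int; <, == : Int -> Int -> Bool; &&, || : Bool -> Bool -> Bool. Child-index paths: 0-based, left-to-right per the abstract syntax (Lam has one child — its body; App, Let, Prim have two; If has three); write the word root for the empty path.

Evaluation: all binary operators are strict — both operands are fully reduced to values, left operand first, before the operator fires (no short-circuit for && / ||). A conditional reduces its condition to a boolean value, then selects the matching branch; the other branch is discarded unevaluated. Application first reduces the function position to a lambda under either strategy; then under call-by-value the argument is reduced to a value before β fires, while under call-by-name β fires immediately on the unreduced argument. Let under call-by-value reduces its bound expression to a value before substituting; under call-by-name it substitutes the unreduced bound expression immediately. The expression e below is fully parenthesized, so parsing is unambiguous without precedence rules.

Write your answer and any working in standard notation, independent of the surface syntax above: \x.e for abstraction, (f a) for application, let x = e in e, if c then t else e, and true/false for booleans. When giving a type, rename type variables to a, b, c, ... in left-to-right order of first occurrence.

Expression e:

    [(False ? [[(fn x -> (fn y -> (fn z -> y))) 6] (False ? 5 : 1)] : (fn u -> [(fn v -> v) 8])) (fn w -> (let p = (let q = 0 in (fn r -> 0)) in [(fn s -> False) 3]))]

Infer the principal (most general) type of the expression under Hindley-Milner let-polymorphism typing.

Trace:
  unify Bool ~ Bool
y : b
\z._ : c -> b
\y._ : b -> c -> b
\x._ : a -> b -> c -> b
  unify a -> b -> c -> b ~ Int -> d
  unify a ~ Int
  unify b -> c -> b ~ d
_ _ : b -> c -> b
  unify Bool ~ Bool
  unify Int ~ Int
  unify b -> c -> b ~ Int -> e
  unify b ~ Int
  unify c -> Int ~ e
_ _ : c -> Int
v : g
\v._ : g -> g
  unify g -> g ~ Int -> h
  unify g ~ Int
  unify Int ~ h
_ _ : Int
\u._ : f -> Int
  unify c -> Int ~ f -> Int
  unify c ~ f
  unify Int ~ Int
let q : Int
\r._ : j -> Int
let p : forall. j -> Int
\s._ : k -> Bool
  unify k -> Bool ~ Int -> l
  unify k ~ Int
  unify Bool ~ l
_ _ : Bool
\w._ : i -> Bool
  unify f -> Int ~ (i -> Bool) -> m
  unify f ~ i -> Bool
  unify Int ~ m
_ _ : Int

Answer: Int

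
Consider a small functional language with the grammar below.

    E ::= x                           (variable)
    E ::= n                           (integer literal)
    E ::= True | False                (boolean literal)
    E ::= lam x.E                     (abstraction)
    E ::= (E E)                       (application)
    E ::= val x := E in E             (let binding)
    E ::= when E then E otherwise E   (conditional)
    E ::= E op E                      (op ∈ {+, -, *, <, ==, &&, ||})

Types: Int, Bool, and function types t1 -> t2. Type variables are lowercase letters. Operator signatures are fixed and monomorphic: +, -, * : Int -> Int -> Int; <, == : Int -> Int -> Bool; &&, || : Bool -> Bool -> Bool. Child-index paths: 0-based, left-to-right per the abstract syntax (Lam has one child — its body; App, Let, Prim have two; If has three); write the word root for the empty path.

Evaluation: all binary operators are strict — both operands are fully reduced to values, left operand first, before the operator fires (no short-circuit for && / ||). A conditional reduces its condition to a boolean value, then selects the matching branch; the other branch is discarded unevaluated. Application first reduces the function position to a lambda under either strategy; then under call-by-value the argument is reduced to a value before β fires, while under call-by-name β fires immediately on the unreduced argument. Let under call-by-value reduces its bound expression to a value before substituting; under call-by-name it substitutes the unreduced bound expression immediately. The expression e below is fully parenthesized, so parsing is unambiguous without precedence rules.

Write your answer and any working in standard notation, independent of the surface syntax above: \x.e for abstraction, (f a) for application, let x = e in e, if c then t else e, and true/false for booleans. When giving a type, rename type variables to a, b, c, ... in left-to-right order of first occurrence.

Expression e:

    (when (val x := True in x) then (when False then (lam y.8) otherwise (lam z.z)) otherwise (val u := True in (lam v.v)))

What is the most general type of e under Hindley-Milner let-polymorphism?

Derivation:
let x : Bool
x : Bool
  unify Bool ~ Bool
  unify Bool ~ Bool
\y._ : a -> Int
z : b
\z._ : b -> b
  unify a -> Int ~ b -> b
  unify a ~ b
  unify Int ~ b
let u : Bool
v : c
\v._ : c -> c
  unify Int -> Int ~ c -> c
  unify Int ~ c
  unify Int ~ Int

Answer: Int -> Int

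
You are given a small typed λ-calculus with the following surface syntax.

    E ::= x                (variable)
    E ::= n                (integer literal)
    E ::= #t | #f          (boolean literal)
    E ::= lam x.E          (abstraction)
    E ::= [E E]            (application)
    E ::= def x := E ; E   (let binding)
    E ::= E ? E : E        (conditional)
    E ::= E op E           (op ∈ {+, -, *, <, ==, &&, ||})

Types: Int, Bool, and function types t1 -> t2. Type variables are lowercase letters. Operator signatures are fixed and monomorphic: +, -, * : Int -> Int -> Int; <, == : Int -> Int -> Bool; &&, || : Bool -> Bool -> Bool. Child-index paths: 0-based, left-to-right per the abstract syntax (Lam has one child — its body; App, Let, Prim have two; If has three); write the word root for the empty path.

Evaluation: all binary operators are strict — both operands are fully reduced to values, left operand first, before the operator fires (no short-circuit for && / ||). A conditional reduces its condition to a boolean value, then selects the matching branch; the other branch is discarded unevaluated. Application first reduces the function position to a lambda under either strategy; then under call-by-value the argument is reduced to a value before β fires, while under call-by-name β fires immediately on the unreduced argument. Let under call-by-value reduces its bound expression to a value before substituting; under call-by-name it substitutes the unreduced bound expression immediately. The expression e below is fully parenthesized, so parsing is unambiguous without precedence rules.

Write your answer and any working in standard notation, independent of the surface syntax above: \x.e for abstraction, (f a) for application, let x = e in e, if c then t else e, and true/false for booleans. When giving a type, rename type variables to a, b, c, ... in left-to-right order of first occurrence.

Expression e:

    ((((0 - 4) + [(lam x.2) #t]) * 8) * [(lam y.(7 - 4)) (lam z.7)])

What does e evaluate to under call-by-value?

Working:
step 0: ((((0 - 4) + ((\x.2) true)) * 8) * ((\y.(7 - 4)) (\z.7)))
step 1: [delta@0.0.0] (((-4 + ((\x.2) true)) * 8) * ((\y.(7 - 4)) (\z.7)))
step 2: [beta@0.0.1] (((-4 + 2) * 8) * ((\y.(7 - 4)) (\z.7)))
step 3: [delta@0.0] ((-2 * 8) * ((\y.(7 - 4)) (\z.7)))
step 4: [delta@0] (-16 * ((\y.(7 - 4)) (\z.7)))
step 5: [beta@1] (-16 * (7 - 4))
step 6: [delta@1] (-16 * 3)
step 7: [delta@root] -48

Answer: -48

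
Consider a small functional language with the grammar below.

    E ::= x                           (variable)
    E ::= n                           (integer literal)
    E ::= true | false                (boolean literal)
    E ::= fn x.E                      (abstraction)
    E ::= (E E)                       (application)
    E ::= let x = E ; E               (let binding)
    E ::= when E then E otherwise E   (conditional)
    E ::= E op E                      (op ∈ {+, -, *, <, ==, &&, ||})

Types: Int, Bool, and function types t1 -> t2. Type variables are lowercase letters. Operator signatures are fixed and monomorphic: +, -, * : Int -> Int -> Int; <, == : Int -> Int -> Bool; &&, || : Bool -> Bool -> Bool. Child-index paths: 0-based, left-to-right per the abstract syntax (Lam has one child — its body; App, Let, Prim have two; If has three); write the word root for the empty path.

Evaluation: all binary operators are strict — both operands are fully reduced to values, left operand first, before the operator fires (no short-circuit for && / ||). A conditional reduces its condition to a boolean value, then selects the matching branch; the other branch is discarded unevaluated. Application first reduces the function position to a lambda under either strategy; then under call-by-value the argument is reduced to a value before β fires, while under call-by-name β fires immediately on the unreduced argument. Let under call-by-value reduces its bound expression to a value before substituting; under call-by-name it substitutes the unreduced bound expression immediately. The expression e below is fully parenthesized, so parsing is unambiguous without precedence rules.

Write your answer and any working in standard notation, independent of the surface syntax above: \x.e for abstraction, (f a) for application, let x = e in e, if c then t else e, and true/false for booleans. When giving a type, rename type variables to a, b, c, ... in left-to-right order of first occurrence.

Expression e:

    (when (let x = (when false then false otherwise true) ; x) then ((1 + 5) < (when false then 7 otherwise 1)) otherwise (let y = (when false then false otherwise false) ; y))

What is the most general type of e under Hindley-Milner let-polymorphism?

Answer: Bool

Working:
  unify Bool ~ Bool
  unify Bool ~ Bool
let x : Bool
x : Bool
  unify Bool ~ Bool
  unify Int ~ Int
  unify Int ~ Int
  unify Int ~ Int
  unify Bool ~ Bool
  unify Int ~ Int
  unify Int ~ Int
  unify Bool ~ Bool
  unify Bool ~ Bool
let y : Bool
y : Bool
  unify Bool ~ Bool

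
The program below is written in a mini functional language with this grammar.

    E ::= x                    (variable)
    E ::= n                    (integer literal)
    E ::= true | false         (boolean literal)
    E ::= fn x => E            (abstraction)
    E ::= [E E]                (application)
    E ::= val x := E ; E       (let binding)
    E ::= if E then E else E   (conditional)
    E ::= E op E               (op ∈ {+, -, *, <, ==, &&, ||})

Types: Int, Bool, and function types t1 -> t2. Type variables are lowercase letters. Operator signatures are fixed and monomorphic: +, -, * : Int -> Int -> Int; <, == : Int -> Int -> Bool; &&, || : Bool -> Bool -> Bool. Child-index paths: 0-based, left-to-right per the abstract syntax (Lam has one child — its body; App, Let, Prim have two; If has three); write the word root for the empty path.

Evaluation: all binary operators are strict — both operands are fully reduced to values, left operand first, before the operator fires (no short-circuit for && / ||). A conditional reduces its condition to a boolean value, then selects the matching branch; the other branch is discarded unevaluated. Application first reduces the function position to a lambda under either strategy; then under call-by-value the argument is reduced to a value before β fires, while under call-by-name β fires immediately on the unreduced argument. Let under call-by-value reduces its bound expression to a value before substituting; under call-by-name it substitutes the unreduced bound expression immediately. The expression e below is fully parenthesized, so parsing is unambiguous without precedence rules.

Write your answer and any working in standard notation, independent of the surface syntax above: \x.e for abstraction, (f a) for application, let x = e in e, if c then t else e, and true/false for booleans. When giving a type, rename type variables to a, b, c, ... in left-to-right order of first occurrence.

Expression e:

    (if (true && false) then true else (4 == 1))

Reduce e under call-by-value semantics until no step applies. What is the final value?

Trace:
step 0: (if (true && false) then true else (4 == 1))
step 1: [delta@0] (if false then true else (4 == 1))
step 2: [if@root] (4 == 1)
step 3: [delta@root] false

Answer: false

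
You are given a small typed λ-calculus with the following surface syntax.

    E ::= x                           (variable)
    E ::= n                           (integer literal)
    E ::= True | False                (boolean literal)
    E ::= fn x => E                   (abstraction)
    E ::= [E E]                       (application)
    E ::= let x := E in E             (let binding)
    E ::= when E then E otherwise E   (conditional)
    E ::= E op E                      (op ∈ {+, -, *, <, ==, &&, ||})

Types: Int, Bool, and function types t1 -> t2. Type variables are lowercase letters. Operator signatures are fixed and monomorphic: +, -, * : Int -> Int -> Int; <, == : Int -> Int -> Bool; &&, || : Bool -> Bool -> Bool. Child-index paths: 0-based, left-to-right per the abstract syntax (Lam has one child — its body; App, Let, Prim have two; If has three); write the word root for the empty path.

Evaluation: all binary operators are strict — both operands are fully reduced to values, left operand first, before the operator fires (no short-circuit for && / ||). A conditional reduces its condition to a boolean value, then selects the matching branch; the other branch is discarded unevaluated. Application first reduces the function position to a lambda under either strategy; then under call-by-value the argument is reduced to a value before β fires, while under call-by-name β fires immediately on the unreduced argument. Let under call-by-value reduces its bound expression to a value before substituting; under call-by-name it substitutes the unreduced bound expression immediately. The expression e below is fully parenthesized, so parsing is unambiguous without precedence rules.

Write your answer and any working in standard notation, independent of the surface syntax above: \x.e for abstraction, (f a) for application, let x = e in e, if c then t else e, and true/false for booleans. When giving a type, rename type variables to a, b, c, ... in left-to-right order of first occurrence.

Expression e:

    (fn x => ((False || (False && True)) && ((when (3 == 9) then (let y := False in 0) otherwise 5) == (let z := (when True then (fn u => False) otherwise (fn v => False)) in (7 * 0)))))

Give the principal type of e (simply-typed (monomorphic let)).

Answer: a -> Bool

Working:
  unify Bool ~ Bool
  unify Bool ~ Bool
  unify Bool ~ Bool
  unify Bool ~ Bool
  unify Bool ~ Bool
  unify Int ~ Int
  unify Int ~ Int
  unify Bool ~ Bool
let y : Bool
  unify Int ~ Int
  unify Int ~ Int
  unify Bool ~ Bool
\u._ : b -> Bool
\v._ : c -> Bool
  unify b -> Bool ~ c -> Bool
  unify b ~ c
  unify Bool ~ Bool
let z : c -> Bool
  unify Int ~ Int
  unify Int ~ Int
  unify Int ~ Int
  unify Bool ~ Bool
\x._ : a -> Bool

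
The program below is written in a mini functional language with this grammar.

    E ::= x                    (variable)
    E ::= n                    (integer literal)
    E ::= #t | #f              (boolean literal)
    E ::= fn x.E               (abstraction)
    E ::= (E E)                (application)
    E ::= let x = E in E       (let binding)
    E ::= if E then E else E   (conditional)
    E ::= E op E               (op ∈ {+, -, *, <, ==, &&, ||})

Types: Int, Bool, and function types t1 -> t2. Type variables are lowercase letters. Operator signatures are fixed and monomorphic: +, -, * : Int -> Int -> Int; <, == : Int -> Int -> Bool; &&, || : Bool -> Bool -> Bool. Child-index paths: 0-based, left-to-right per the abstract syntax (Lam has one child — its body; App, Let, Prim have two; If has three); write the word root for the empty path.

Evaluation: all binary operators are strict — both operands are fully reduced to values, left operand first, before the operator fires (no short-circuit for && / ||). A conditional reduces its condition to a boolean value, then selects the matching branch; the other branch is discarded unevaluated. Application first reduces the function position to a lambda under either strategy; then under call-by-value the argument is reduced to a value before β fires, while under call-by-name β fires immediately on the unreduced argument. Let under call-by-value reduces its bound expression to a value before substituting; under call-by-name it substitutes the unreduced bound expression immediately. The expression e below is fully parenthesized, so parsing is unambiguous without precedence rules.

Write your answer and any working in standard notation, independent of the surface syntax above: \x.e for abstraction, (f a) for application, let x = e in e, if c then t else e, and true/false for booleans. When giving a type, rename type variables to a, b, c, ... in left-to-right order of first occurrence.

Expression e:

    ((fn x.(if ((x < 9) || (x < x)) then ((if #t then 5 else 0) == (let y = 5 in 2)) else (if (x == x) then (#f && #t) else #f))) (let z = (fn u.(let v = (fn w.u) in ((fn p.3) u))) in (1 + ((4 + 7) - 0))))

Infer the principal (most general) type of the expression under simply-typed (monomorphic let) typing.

Answer: Bool

Trace:
x : a
  unify a ~ Int
  unify Int ~ Int
  unify Bool ~ Bool
x : Int
  unify Int ~ Int
x : Int
  unify Int ~ Int
  unify Bool ~ Bool
  unify Bool ~ Bool
  unify Bool ~ Bool
  unify Int ~ Int
  unify Int ~ Int
let y : Int
  unify Int ~ Int
x : Int
  unify Int ~ Int
x : Int
  unify Int ~ Int
  unify Bool ~ Bool
  unify Bool ~ Bool
  unify Bool ~ Bool
  unify Bool ~ Bool
  unify Bool ~ Bool
\x._ : Int -> Bool
u : b
\w._ : c -> b
let v : c -> b
\p._ : d -> Int
u : b
  unify d -> Int ~ b -> e
  unify d ~ b
  unify Int ~ e
_ _ : Int
\u._ : b -> Int
let z : b -> Int
  unify Int ~ Int
  unify Int ~ Int
  unify Int ~ Int
  unify Int ~ Int
  unify Int ~ Int
  unify Int ~ Int
  unify Int -> Bool ~ Int -> f
  unify Int ~ Int
  unify Bool ~ f
_ _ : Bool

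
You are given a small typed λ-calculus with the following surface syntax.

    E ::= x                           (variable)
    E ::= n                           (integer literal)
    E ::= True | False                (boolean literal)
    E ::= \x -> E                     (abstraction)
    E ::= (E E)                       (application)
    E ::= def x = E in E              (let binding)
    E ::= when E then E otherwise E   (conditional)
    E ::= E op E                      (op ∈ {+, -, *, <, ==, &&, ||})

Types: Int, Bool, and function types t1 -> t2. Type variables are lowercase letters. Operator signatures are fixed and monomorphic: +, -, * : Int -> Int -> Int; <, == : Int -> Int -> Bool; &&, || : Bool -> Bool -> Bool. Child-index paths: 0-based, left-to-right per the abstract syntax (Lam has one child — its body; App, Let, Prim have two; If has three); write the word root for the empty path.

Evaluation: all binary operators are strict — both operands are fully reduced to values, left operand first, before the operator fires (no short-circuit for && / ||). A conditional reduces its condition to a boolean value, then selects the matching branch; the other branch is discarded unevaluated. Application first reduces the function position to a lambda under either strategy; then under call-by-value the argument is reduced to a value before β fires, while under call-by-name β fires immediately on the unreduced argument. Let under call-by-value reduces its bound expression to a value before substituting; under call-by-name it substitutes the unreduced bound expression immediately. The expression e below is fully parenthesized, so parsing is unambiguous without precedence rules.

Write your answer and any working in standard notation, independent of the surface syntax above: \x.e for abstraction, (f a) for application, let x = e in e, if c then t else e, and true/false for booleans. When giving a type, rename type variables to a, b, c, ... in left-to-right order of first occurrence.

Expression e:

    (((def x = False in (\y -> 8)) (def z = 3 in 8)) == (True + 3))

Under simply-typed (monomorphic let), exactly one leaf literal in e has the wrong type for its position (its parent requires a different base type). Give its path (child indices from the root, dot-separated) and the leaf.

Answer: 1.0 : true

Working:
let x : Bool
\y._ : a -> Int
let z : Int
  unify a -> Int ~ Int -> b
  unify a ~ Int
  unify Int ~ b
_ _ : Int
  unify Int ~ Int
  unify Bool ~ Int
  FAIL: mismatch Bool ~ Int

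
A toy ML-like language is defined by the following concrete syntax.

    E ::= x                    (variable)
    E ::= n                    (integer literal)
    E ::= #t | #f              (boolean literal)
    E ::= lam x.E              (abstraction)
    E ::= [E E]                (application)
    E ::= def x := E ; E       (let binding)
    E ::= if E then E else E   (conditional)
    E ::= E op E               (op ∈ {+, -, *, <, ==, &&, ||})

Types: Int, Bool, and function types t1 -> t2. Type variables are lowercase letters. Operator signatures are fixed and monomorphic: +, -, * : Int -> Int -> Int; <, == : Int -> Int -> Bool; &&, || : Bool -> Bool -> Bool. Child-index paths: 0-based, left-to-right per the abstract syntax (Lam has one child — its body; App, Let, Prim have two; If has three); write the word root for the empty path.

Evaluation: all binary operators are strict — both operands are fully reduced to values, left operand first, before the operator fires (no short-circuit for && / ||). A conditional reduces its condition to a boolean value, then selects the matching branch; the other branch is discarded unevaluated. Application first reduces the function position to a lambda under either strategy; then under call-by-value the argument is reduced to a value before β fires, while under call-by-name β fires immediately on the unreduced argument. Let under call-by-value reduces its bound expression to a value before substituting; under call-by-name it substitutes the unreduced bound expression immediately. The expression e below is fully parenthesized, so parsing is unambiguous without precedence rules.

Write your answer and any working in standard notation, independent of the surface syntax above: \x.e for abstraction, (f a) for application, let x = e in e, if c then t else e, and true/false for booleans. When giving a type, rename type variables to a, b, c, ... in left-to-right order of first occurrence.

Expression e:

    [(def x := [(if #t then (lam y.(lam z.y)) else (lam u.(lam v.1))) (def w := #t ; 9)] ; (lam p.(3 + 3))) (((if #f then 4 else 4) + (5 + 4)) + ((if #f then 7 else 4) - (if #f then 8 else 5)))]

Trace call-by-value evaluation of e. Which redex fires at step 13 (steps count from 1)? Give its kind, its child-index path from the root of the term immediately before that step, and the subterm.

Derivation:
step 0: ((let x = ((if true then (\y.(\z.y)) else (\u.(\v.1))) (let w = true in 9)) in (\p.(3 + 3))) (((if false then 4 else 4) + (5 + 4)) + ((if false then 7 else 4) - (if false then 8 else 5))))
step 1: [if@0.0.0] ((let x = ((\y.(\z.y)) (let w = true in 9)) in (\p.(3 + 3))) (((if false then 4 else 4) + (5 + 4)) + ((if false then 7 else 4) - (if false then 8 else 5))))
step 2: [let@0.0.1] ((let x = ((\y.(\z.y)) 9) in (\p.(3 + 3))) (((if false then 4 else 4) + (5 + 4)) + ((if false then 7 else 4) - (if false then 8 else 5))))
step 3: [beta@0.0] ((let x = (\z.9) in (\p.(3 + 3))) (((if false then 4 else 4) + (5 + 4)) + ((if false then 7 else 4) - (if false then 8 else 5))))
step 4: [let@0] ((\p.(3 + 3)) (((if false then 4 else 4) + (5 + 4)) + ((if false then 7 else 4) - (if false then 8 else 5))))
step 5: [if@1.0.0] ((\p.(3 + 3)) ((4 + (5 + 4)) + ((if false then 7 else 4) - (if false then 8 else 5))))
step 6: [delta@1.0.1] ((\p.(3 + 3)) ((4 + 9) + ((if false then 7 else 4) - (if false then 8 else 5))))
step 7: [delta@1.0] ((\p.(3 + 3)) (13 + ((if false then 7 else 4) - (if false then 8 else 5))))
step 8: [if@1.1.0] ((\p.(3 + 3)) (13 + (4 - (if false then 8 else 5))))
step 9: [if@1.1.1] ((\p.(3 + 3)) (13 + (4 - 5)))
step 10: [delta@1.1] ((\p.(3 + 3)) (13 + -1))
step 11: [delta@1] ((\p.(3 + 3)) 12)
step 12: [beta@root] (3 + 3)
step 13: [delta@root] 6

Answer: delta at root : (3 + 3)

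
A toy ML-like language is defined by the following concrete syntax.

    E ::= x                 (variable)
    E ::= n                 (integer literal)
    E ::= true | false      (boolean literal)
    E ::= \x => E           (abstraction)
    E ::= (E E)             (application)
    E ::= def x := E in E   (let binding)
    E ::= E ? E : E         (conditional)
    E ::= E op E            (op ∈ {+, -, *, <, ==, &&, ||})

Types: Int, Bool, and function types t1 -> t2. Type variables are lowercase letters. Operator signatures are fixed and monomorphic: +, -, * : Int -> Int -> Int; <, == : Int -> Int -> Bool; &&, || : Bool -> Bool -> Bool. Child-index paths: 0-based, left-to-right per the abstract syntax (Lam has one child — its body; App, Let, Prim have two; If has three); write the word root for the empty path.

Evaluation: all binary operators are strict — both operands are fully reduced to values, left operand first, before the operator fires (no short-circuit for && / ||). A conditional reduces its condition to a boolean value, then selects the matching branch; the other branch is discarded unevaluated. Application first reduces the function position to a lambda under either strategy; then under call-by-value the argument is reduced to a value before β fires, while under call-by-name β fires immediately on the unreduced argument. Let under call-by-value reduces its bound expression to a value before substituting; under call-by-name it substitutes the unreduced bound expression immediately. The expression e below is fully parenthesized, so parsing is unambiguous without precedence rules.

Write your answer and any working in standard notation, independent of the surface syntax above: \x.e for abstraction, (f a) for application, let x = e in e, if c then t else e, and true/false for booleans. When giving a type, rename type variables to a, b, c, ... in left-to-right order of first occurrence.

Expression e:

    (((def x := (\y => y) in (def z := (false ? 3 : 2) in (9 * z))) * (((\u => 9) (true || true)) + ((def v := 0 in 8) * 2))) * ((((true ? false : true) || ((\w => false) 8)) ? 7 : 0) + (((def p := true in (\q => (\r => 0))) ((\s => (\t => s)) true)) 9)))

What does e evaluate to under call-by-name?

Answer: 0

Working:
step 0: (((let x = (\y.y) in (let z = (if false then 3 else 2) in (9 * z))) * (((\u.9) (true || true)) + ((let v = 0 in 8) * 2))) * ((if ((if true then false else true) || ((\w.false) 8)) then 7 else 0) + (((let p = true in (\q.(\r.0))) ((\s.(\t.s)) true)) 9)))
step 1: [let@0.0] (((let z = (if false then 3 else 2) in (9 * z)) * (((\u.9) (true || true)) + ((let v = 0 in 8) * 2))) * ((if ((if true then false else true) || ((\w.false) 8)) then 7 else 0) + (((let p = true in (\q.(\r.0))) ((\s.(\t.s)) true)) 9)))
step 2: [let@0.0] (((9 * (if false then 3 else 2)) * (((\u.9) (true || true)) + ((let v = 0 in 8) * 2))) * ((if ((if true then false else true) || ((\w.false) 8)) then 7 else 0) + (((let p = true in (\q.(\r.0))) ((\s.(\t.s)) true)) 9)))
step 3: [if@0.0.1] (((9 * 2) * (((\u.9) (true || true)) + ((let v = 0 in 8) * 2))) * ((if ((if true then false else true) || ((\w.false) 8)) then 7 else 0) + (((let p = true in (\q.(\r.0))) ((\s.(\t.s)) true)) 9)))
step 4: [delta@0.0] ((18 * (((\u.9) (true || true)) + ((let v = 0 in 8) * 2))) * ((if ((if true then false else true) || ((\w.false) 8)) then 7 else 0) + (((let p = true in (\q.(\r.0))) ((\s.(\t.s)) true)) 9)))
step 5: [beta@0.1.0] ((18 * (9 + ((let v = 0 in 8) * 2))) * ((if ((if true then false else true) || ((\w.false) 8)) then 7 else 0) + (((let p = true in (\q.(\r.0))) ((\s.(\t.s)) true)) 9)))
step 6: [let@0.1.1.0] ((18 * (9 + (8 * 2))) * ((if ((if true then false else true) || ((\w.false) 8)) then 7 else 0) + (((let p = true in (\q.(\r.0))) ((\s.(\t.s)) true)) 9)))
step 7: [delta@0.1.1] ((18 * (9 + 16)) * ((if ((if true then false else true) || ((\w.false) 8)) then 7 else 0) + (((let p = true in (\q.(\r.0))) ((\s.(\t.s)) true)) 9)))
step 8: [delta@0.1] ((18 * 25) * ((if ((if true then false else true) || ((\w.false) 8)) then 7 else 0) + (((let p = true in (\q.(\r.0))) ((\s.(\t.s)) true)) 9)))
step 9: [delta@0] (450 * ((if ((if true then false else true) || ((\w.false) 8)) then 7 else 0) + (((let p = true in (\q.(\r.0))) ((\s.(\t.s)) true)) 9)))
step 10: [if@1.0.0.0] (450 * ((if (false || ((\w.false) 8)) then 7 else 0) + (((let p = true in (\q.(\r.0))) ((\s.(\t.s)) true)) 9)))
step 11: [beta@1.0.0.1] (450 * ((if (false || false) then 7 else 0) + (((let p = true in (\q.(\r.0))) ((\s.(\t.s)) true)) 9)))
step 12: [delta@1.0.0] (450 * ((if false then 7 else 0) + (((let p = true in (\q.(\r.0))) ((\s.(\t.s)) true)) 9)))
step 13: [if@1.0] (450 * (0 + (((let p = true in (\q.(\r.0))) ((\s.(\t.s)) true)) 9)))
step 14: [let@1.1.0.0] (450 * (0 + (((\q.(\r.0)) ((\s.(\t.s)) true)) 9)))
step 15: [beta@1.1.0] (450 * (0 + ((\r.0) 9)))
step 16: [beta@1.1] (450 * (0 + 0))
step 17: [delta@1] (450 * 0)
step 18: [delta@root] 0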